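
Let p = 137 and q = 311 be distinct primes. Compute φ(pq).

42160

φ(42607) = 42607 · (1 − 1/137) · (1 − 1/311)
       = 42607 · 42160/42607 = 42160.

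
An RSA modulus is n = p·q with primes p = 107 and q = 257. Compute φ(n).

27136

For distinct primes, φ(pq) = (p−1)(q−1) = 106 × 256 = 27136.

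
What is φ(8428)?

Prime factorization: 8428 = 2**2 × 7**2 × 43.
φ(8428) = 8428 · (1 − 1/2) · (1 − 1/7) · (1 − 1/43)
       = 8428 · 252/602 = 3528.

3528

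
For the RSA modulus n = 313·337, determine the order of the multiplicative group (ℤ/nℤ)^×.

φ(313) = 313 − 1 = 312.
φ(337) = 337 − 1 = 336.
φ(105481) = 312 × 336 = 104832.

104832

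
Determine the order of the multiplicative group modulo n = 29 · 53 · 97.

139776

φ(29) = 29 − 1 = 28.
φ(53) = 53 − 1 = 52.
φ(97) = 97 − 1 = 96.
Multiply: 28 · 52 · 96 = 139776.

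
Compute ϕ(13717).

11760

Factor 13717: 13717 = 11 · 29 · 43.
φ(11) = 11 − 1 = 10.
φ(29) = 29 − 1 = 28.
φ(43) = 43 − 1 = 42.
Since φ is multiplicative, φ(13717) = 10 · 28 · 42 = 11760.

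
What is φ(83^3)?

564898

φ(571787) = 571787 · (1 − 1/83)
       = 571787 · 82/83 = 564898.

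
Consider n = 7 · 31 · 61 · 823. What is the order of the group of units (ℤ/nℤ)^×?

φ(7) = 7 − 1 = 6.
φ(31) = 31 − 1 = 30.
φ(61) = 61 − 1 = 60.
φ(823) = 823 − 1 = 822.
Multiply: 6 · 30 · 60 · 822 = 8877600.

8877600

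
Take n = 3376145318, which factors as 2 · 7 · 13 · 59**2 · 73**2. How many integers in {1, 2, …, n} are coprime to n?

φ(3376145318) = 3376145318 · (1 − 1/2) · (1 − 1/7) · (1 − 1/13) · (1 − 1/59) · (1 − 1/73)
       = 3376145318 · 300672/783874 = 1294994304.

1294994304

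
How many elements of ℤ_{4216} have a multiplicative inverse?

Prime factorization: 4216 = 2**3 · 17 · 31.
φ(4216) = 4216 · (1 − 1/2) · (1 − 1/17) · (1 − 1/31)
       = 4216 · 480/1054 = 1920.

1920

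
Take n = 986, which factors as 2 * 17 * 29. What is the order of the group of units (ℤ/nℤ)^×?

448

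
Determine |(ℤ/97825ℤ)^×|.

60480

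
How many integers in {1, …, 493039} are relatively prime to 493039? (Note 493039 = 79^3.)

486798

φ(79^3) = 79^2·(79−1) = 6241·78 = 486798.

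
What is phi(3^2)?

6

φ(3^2) = 3^1·(3−1) = 3·2 = 6.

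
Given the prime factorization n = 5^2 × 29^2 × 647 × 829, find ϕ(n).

φ(11277032075) = 11277032075 · (1 − 1/5) · (1 − 1/29) · (1 − 1/647) · (1 − 1/829)
       = 11277032075 · 59907456/77772635 = 8686581120.

8686581120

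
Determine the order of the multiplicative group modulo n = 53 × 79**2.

320424

φ(53) = 53 − 1 = 52.
φ(79^2) = 79^2 − 79^1 = 6241 − 79 = 6162.
Since φ is multiplicative, φ(330773) = 52 · 6162 = 320424.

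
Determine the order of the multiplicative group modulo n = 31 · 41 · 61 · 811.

58320000

φ(62877641) = 62877641 · (1 − 1/31) · (1 − 1/41) · (1 − 1/61) · (1 − 1/811)
       = 62877641 · 58320000/62877641 = 58320000.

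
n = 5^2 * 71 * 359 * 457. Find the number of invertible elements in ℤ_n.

φ(5^2) = 5^1·(5−1) = 5·4 = 20.
φ(71) = 71 − 1 = 70.
φ(359) = 359 − 1 = 358.
φ(457) = 457 − 1 = 456.
φ(291211825) = 20 × 70 × 358 × 456 = 228547200.

228547200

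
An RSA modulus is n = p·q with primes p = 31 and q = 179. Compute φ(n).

φ(31) = 31 − 1 = 30.
φ(179) = 179 − 1 = 178.
Since φ is multiplicative, φ(5549) = 30 · 178 = 5340.

5340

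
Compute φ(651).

360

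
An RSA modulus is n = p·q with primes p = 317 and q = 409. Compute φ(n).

φ(n) = (p − 1)(q − 1) = (317−1)(409−1) = 316·408 = 128928.

128928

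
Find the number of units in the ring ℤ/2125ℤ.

2125 = 5^3 · 17.
φ(5^3) = 5^3 − 5^2 = 125 − 25 = 100.
φ(17) = 17 − 1 = 16.
φ(2125) = 100 × 16 = 1600.

1600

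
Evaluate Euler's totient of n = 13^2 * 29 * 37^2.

5818176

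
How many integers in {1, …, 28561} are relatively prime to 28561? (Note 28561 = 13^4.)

26364

φ(13^4) = 13^4 − 13^3 = 28561 − 2197 = 26364.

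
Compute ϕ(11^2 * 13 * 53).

φ(83369) = 83369 · (1 − 1/11) · (1 − 1/13) · (1 − 1/53)
       = 83369 · 6240/7579 = 68640.

68640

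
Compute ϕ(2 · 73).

72

φ(2) = 2 − 1 = 1.
φ(73) = 73 − 1 = 72.
φ(146) = 1 × 72 = 72.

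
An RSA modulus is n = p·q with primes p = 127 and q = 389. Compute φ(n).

φ(n) = (p − 1)(q − 1) = (127−1)(389−1) = 126·388 = 48888.

48888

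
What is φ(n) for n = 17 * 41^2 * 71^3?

φ(17) = 17 − 1 = 16.
φ(41^2) = 41^2 − 41^1 = 1681 − 41 = 1640.
φ(71^3) = 71^2·(71−1) = 5041·70 = 352870.
Since φ is multiplicative, φ(10228022647) = 16 · 1640 · 352870 = 9259308800.

9259308800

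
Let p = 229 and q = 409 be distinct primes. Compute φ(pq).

93024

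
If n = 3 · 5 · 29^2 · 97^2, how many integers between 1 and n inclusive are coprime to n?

φ(3) = 3 − 1 = 2.
φ(5) = 5 − 1 = 4.
φ(29^2) = 29^2 − 29^1 = 841 − 29 = 812.
φ(97^2) = 97^2 − 97^1 = 9409 − 97 = 9312.
Multiply: 2 · 4 · 812 · 9312 = 60490752.

60490752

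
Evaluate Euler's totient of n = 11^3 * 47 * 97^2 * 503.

φ(296065202939) = 296065202939 · (1 − 1/11) · (1 − 1/47) · (1 − 1/97) · (1 − 1/503)
       = 296065202939 · 22168320/25224947 = 260189571840.

260189571840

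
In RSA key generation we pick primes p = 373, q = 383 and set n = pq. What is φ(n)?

142104

φ(pq) = (p−1)(q−1) = 372 · 382 = 142104.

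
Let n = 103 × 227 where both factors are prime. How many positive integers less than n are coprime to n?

23052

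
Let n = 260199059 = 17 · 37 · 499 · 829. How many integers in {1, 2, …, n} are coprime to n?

237510144

φ(17) = 17 − 1 = 16.
φ(37) = 37 − 1 = 36.
φ(499) = 499 − 1 = 498.
φ(829) = 829 − 1 = 828.
Since φ is multiplicative, φ(260199059) = 16 · 36 · 498 · 828 = 237510144.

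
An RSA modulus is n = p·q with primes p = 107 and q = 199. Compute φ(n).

20988

For distinct primes, φ(pq) = (p−1)(q−1) = 106 × 198 = 20988.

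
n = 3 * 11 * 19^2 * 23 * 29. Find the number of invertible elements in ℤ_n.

φ(3) = 3 − 1 = 2.
φ(11) = 11 − 1 = 10.
φ(19^2) = 19^1·(19−1) = 19·18 = 342.
φ(23) = 23 − 1 = 22.
φ(29) = 29 − 1 = 28.
Multiply: 2 · 10 · 342 · 22 · 28 = 4213440.

4213440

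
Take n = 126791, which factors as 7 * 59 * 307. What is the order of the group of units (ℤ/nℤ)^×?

φ(126791) = 126791 · (1 − 1/7) · (1 − 1/59) · (1 − 1/307)
       = 126791 · 106488/126791 = 106488.

106488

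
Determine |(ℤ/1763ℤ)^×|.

1680

First factor: 1763 = 41 · 43.
φ(1763) = 1763 · (1 − 1/41) · (1 − 1/43)
       = 1763 · 1680/1763 = 1680.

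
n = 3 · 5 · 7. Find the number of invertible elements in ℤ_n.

48

φ(3) = 3 − 1 = 2.
φ(5) = 5 − 1 = 4.
φ(7) = 7 − 1 = 6.
φ(105) = 2 × 4 × 6 = 48.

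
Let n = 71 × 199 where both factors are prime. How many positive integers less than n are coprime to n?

13860

For distinct primes, φ(pq) = (p−1)(q−1) = 70 × 198 = 13860.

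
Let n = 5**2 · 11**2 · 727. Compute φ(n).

1597200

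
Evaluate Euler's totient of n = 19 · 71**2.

89460

φ(95779) = 95779 · (1 − 1/19) · (1 − 1/71)
       = 95779 · 1260/1349 = 89460.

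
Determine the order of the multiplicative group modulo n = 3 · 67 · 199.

φ(39999) = 39999 · (1 − 1/3) · (1 − 1/67) · (1 − 1/199)
       = 39999 · 26136/39999 = 26136.

26136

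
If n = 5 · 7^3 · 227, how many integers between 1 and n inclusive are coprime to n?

265776

φ(389305) = 389305 · (1 − 1/5) · (1 − 1/7) · (1 − 1/227)
       = 389305 · 5424/7945 = 265776.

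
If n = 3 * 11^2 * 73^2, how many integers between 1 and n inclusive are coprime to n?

φ(3) = 3 − 1 = 2.
φ(11^2) = 11^1·(11−1) = 11·10 = 110.
φ(73^2) = 73^1·(73−1) = 73·72 = 5256.
φ(1934427) = 2 × 110 × 5256 = 1156320.

1156320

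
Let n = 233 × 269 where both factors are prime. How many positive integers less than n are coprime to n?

For distinct primes, φ(pq) = (p−1)(q−1) = 232 × 268 = 62176.

62176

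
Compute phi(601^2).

360600

φ(361201) = 361201 · (1 − 1/601)
       = 361201 · 600/601 = 360600.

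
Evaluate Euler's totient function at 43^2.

1806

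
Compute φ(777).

432

Factor 777: 777 = 3 · 7 · 37.
φ(777) = 777 · (1 − 1/3) · (1 − 1/7) · (1 − 1/37)
       = 777 · 432/777 = 432.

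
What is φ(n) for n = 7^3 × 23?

6468

φ(7889) = 7889 · (1 − 1/7) · (1 − 1/23)
       = 7889 · 132/161 = 6468.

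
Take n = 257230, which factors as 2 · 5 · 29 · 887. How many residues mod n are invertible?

φ(257230) = 257230 · (1 − 1/2) · (1 − 1/5) · (1 − 1/29) · (1 − 1/887)
       = 257230 · 99232/257230 = 99232.

99232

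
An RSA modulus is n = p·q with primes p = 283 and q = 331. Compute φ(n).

φ(93673) = 93673 · (1 − 1/283) · (1 − 1/331)
       = 93673 · 93060/93673 = 93060.

93060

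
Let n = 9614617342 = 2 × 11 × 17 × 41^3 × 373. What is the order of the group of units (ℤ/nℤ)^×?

4002124800

φ(9614617342) = 9614617342 · (1 − 1/2) · (1 − 1/11) · (1 − 1/17) · (1 − 1/41) · (1 − 1/373)
       = 9614617342 · 2380800/5719582 = 4002124800.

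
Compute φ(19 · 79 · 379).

φ(568879) = 568879 · (1 − 1/19) · (1 − 1/79) · (1 − 1/379)
       = 568879 · 530712/568879 = 530712.

530712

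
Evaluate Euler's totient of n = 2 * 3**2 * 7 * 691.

φ(2) = 2 − 1 = 1.
φ(3^2) = 3^2 − 3^1 = 9 − 3 = 6.
φ(7) = 7 − 1 = 6.
φ(691) = 691 − 1 = 690.
Multiply: 1 · 6 · 6 · 690 = 24840.

24840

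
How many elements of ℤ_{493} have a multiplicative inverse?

Prime factorization: 493 = 17 · 29.
φ(493) = 493 · (1 − 1/17) · (1 − 1/29)
       = 493 · 448/493 = 448.

448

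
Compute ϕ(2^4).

φ(2^4) = 2^3·(2−1) = 8·1 = 8.

8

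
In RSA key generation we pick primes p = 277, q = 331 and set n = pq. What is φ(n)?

φ(91687) = 91687 · (1 − 1/277) · (1 − 1/331)
       = 91687 · 91080/91687 = 91080.

91080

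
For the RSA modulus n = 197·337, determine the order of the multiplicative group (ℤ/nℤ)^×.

65856

For distinct primes, φ(pq) = (p−1)(q−1) = 196 × 336 = 65856.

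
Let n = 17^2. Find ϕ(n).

φ(17^2) = 17^2 − 17^1 = 289 − 17 = 272.

272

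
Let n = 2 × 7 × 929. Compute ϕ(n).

5568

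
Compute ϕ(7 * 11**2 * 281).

184800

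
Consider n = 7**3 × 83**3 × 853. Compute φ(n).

141500170224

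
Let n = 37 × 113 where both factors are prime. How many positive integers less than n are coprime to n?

φ(37) = 37 − 1 = 36.
φ(113) = 113 − 1 = 112.
Multiply: 36 · 112 = 4032.

4032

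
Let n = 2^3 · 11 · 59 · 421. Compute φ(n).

974400

φ(2^3) = 2^3 − 2^2 = 8 − 4 = 4.
φ(11) = 11 − 1 = 10.
φ(59) = 59 − 1 = 58.
φ(421) = 421 − 1 = 420.
Multiply: 4 · 10 · 58 · 420 = 974400.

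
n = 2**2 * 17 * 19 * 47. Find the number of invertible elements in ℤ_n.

φ(60724) = 60724 · (1 − 1/2) · (1 − 1/17) · (1 − 1/19) · (1 − 1/47)
       = 60724 · 13248/30362 = 26496.

26496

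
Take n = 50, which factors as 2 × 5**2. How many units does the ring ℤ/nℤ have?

20

φ(50) = 50 · (1 − 1/2) · (1 − 1/5)
       = 50 · 4/10 = 20.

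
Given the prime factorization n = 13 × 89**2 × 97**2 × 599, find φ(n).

φ(580354901243) = 580354901243 · (1 − 1/13) · (1 − 1/89) · (1 − 1/97) · (1 − 1/599)
       = 580354901243 · 60622848/67225171 = 523357046784.

523357046784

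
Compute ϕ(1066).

480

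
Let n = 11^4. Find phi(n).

13310

φ(14641) = 14641 · (1 − 1/11)
       = 14641 · 10/11 = 13310.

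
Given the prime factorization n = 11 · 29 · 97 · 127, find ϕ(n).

3386880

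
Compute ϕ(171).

171 = 3**2 · 19.
φ(171) = 171 · (1 − 1/3) · (1 − 1/19)
       = 171 · 36/57 = 108.

108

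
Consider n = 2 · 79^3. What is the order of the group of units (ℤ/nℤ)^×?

φ(2) = 2 − 1 = 1.
φ(79^3) = 79^3 − 79^2 = 493039 − 6241 = 486798.
Since φ is multiplicative, φ(986078) = 1 · 486798 = 486798.

486798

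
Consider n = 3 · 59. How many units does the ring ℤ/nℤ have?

116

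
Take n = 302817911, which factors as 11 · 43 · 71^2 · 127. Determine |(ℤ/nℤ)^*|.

263012400

φ(11) = 11 − 1 = 10.
φ(43) = 43 − 1 = 42.
φ(71^2) = 71^2 − 71^1 = 5041 − 71 = 4970.
φ(127) = 127 − 1 = 126.
Since φ is multiplicative, φ(302817911) = 10 · 42 · 4970 · 126 = 263012400.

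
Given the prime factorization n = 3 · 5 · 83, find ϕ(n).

φ(1245) = 1245 · (1 − 1/3) · (1 − 1/5) · (1 − 1/83)
       = 1245 · 656/1245 = 656.

656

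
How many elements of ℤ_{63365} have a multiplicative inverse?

44352

Factor 63365: 63365 = 5 · 19 · 23 · 29.
φ(5) = 5 − 1 = 4.
φ(19) = 19 − 1 = 18.
φ(23) = 23 − 1 = 22.
φ(29) = 29 − 1 = 28.
φ(63365) = 4 × 18 × 22 × 28 = 44352.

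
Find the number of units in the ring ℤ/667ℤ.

First factor: 667 = 23 × 29.
φ(667) = 667 · (1 − 1/23) · (1 − 1/29)
       = 667 · 616/667 = 616.

616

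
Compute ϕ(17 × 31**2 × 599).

φ(17) = 17 − 1 = 16.
φ(31^2) = 31^2 − 31^1 = 961 − 31 = 930.
φ(599) = 599 − 1 = 598.
φ(9785863) = 16 × 930 × 598 = 8898240.

8898240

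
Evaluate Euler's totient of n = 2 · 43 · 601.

φ(51686) = 51686 · (1 − 1/2) · (1 − 1/43) · (1 − 1/601)
       = 51686 · 25200/51686 = 25200.

25200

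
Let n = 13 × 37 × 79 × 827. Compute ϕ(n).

27832896

φ(13) = 13 − 1 = 12.
φ(37) = 37 − 1 = 36.
φ(79) = 79 − 1 = 78.
φ(827) = 827 − 1 = 826.
φ(31425173) = 12 × 36 × 78 × 826 = 27832896.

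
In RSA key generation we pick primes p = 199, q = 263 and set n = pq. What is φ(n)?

φ(199) = 199 − 1 = 198.
φ(263) = 263 − 1 = 262.
φ(52337) = 198 × 262 = 51876.

51876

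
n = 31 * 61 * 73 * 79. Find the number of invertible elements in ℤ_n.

10108800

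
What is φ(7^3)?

294

φ(343) = 343 · (1 − 1/7)
       = 343 · 6/7 = 294.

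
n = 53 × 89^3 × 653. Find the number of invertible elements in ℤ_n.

23632715392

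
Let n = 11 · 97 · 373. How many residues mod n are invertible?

357120

φ(397991) = 397991 · (1 − 1/11) · (1 − 1/97) · (1 − 1/373)
       = 397991 · 357120/397991 = 357120.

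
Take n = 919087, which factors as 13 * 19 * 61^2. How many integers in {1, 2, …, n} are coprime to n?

φ(13) = 13 − 1 = 12.
φ(19) = 19 − 1 = 18.
φ(61^2) = 61^2 − 61^1 = 3721 − 61 = 3660.
Since φ is multiplicative, φ(919087) = 12 · 18 · 3660 = 790560.

790560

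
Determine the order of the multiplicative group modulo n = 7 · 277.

1656

φ(7) = 7 − 1 = 6.
φ(277) = 277 − 1 = 276.
Multiply: 6 · 276 = 1656.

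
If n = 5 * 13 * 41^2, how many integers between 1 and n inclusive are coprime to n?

φ(5) = 5 − 1 = 4.
φ(13) = 13 − 1 = 12.
φ(41^2) = 41^1·(41−1) = 41·40 = 1640.
φ(109265) = 4 × 12 × 1640 = 78720.

78720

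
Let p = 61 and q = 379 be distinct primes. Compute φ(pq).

22680

φ(pq) = (p−1)(q−1) = 60 · 378 = 22680.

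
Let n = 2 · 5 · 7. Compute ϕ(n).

24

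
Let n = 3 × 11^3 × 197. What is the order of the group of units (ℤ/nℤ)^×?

474320

φ(3) = 3 − 1 = 2.
φ(11^3) = 11^3 − 11^2 = 1331 − 121 = 1210.
φ(197) = 197 − 1 = 196.
Multiply: 2 · 1210 · 196 = 474320.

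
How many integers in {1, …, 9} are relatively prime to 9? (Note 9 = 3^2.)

6

φ(3^2) = 3^1·(3−1) = 3·2 = 6.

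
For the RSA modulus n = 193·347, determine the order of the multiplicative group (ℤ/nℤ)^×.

66432

φ(pq) = (p−1)(q−1) = 192 · 346 = 66432.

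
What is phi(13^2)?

156

φ(13^2) = 13^1·(13−1) = 13·12 = 156.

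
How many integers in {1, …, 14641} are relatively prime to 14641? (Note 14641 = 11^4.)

13310

φ(11^4) = 11^3·(11−1) = 1331·10 = 13310.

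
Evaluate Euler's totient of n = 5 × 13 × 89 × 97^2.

φ(5) = 5 − 1 = 4.
φ(13) = 13 − 1 = 12.
φ(89) = 89 − 1 = 88.
φ(97^2) = 97^2 − 97^1 = 9409 − 97 = 9312.
Since φ is multiplicative, φ(54431065) = 4 · 12 · 88 · 9312 = 39333888.

39333888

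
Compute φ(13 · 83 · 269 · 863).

φ(13) = 13 − 1 = 12.
φ(83) = 83 − 1 = 82.
φ(269) = 269 − 1 = 268.
φ(863) = 863 − 1 = 862.
Multiply: 12 · 82 · 268 · 862 = 227319744.

227319744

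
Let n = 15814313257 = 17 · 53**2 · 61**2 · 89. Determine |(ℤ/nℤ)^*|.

φ(17) = 17 − 1 = 16.
φ(53^2) = 53^2 − 53^1 = 2809 − 53 = 2756.
φ(61^2) = 61^1·(61−1) = 61·60 = 3660.
φ(89) = 89 − 1 = 88.
φ(15814313257) = 16 × 2756 × 3660 × 88 = 14202439680.

14202439680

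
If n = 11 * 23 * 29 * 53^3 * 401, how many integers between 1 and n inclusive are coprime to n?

359911552000

φ(11) = 11 − 1 = 10.
φ(23) = 23 − 1 = 22.
φ(29) = 29 − 1 = 28.
φ(53^3) = 53^2·(53−1) = 2809·52 = 146068.
φ(401) = 401 − 1 = 400.
φ(438016530149) = 10 × 22 × 28 × 146068 × 400 = 359911552000.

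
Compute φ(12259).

10560

12259 = 13 * 23 * 41.
φ(13) = 13 − 1 = 12.
φ(23) = 23 − 1 = 22.
φ(41) = 41 − 1 = 40.
φ(12259) = 12 × 22 × 40 = 10560.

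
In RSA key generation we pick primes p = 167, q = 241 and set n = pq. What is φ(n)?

φ(pq) = (p−1)(q−1) = 166 · 240 = 39840.

39840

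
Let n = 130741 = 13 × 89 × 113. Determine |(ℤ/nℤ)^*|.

118272

φ(130741) = 130741 · (1 − 1/13) · (1 − 1/89) · (1 − 1/113)
       = 130741 · 118272/130741 = 118272.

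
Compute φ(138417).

First factor: 138417 = 3 * 29 * 37 * 43.
φ(138417) = 138417 · (1 − 1/3) · (1 − 1/29) · (1 − 1/37) · (1 − 1/43)
       = 138417 · 84672/138417 = 84672.

84672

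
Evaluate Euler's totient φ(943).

880

Factor 943: 943 = 23 * 41.
φ(943) = 943 · (1 − 1/23) · (1 − 1/41)
       = 943 · 880/943 = 880.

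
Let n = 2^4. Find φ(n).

8

φ(16) = 16 · (1 − 1/2)
       = 16 · 1/2 = 8.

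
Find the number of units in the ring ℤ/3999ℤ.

Factor 3999: 3999 = 3 · 31 · 43.
φ(3) = 3 − 1 = 2.
φ(31) = 31 − 1 = 30.
φ(43) = 43 − 1 = 42.
Multiply: 2 · 30 · 42 = 2520.

2520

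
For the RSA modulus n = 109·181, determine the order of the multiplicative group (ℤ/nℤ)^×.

φ(19729) = 19729 · (1 − 1/109) · (1 − 1/181)
       = 19729 · 19440/19729 = 19440.

19440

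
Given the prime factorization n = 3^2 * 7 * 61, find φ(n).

φ(3^2) = 3^1·(3−1) = 3·2 = 6.
φ(7) = 7 − 1 = 6.
φ(61) = 61 − 1 = 60.
φ(3843) = 6 × 6 × 60 = 2160.

2160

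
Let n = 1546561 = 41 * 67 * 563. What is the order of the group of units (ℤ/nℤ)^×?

1483680

φ(1546561) = 1546561 · (1 − 1/41) · (1 − 1/67) · (1 − 1/563)
       = 1546561 · 1483680/1546561 = 1483680.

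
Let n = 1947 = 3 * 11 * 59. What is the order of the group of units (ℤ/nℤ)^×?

φ(3) = 3 − 1 = 2.
φ(11) = 11 − 1 = 10.
φ(59) = 59 − 1 = 58.
Multiply: 2 · 10 · 58 = 1160.

1160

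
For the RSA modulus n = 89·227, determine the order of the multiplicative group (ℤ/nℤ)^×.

φ(n) = (p − 1)(q − 1) = (89−1)(227−1) = 88·226 = 19888.

19888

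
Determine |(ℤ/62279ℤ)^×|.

50400

62279 = 7**2 × 31 × 41.
φ(62279) = 62279 · (1 − 1/7) · (1 − 1/31) · (1 − 1/41)
       = 62279 · 7200/8897 = 50400.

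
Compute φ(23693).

21168

23693 = 19 * 29 * 43.
φ(23693) = 23693 · (1 − 1/19) · (1 − 1/29) · (1 − 1/43)
       = 23693 · 21168/23693 = 21168.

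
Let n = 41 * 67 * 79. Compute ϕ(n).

205920

φ(41) = 41 − 1 = 40.
φ(67) = 67 − 1 = 66.
φ(79) = 79 − 1 = 78.
φ(217013) = 40 × 66 × 78 = 205920.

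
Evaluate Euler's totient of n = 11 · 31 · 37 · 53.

φ(11) = 11 − 1 = 10.
φ(31) = 31 − 1 = 30.
φ(37) = 37 − 1 = 36.
φ(53) = 53 − 1 = 52.
Multiply: 10 · 30 · 36 · 52 = 561600.

561600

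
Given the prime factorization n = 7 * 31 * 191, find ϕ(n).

34200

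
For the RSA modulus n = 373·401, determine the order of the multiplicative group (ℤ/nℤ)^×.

φ(pq) = (p−1)(q−1) = 372 · 400 = 148800.

148800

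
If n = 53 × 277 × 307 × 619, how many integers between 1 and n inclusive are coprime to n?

2714078016

φ(2789874473) = 2789874473 · (1 − 1/53) · (1 − 1/277) · (1 − 1/307) · (1 − 1/619)
       = 2789874473 · 2714078016/2789874473 = 2714078016.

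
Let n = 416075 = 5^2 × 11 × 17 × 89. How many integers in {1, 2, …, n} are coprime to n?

φ(5^2) = 5^1·(5−1) = 5·4 = 20.
φ(11) = 11 − 1 = 10.
φ(17) = 17 − 1 = 16.
φ(89) = 89 − 1 = 88.
Since φ is multiplicative, φ(416075) = 20 · 10 · 16 · 88 = 281600.

281600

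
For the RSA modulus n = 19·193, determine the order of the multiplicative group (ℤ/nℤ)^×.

φ(n) = (p − 1)(q − 1) = (19−1)(193−1) = 18·192 = 3456.

3456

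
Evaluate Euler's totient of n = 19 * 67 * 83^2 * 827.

6678646128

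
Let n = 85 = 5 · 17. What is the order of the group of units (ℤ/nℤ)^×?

φ(85) = 85 · (1 − 1/5) · (1 − 1/17)
       = 85 · 64/85 = 64.

64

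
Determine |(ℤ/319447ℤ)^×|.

266112

First factor: 319447 = 17 × 19 × 23 × 43.
φ(17) = 17 − 1 = 16.
φ(19) = 19 − 1 = 18.
φ(23) = 23 − 1 = 22.
φ(43) = 43 − 1 = 42.
Multiply: 16 · 18 · 22 · 42 = 266112.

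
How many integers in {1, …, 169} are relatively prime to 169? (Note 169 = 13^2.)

φ(169) = 169 · (1 − 1/13)
       = 169 · 12/13 = 156.

156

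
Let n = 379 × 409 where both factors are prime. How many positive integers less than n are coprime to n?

154224

φ(379) = 379 − 1 = 378.
φ(409) = 409 − 1 = 408.
φ(155011) = 378 × 408 = 154224.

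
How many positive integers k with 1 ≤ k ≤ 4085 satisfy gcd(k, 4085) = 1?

3024

Prime factorization: 4085 = 5 · 19 · 43.
φ(5) = 5 − 1 = 4.
φ(19) = 19 − 1 = 18.
φ(43) = 43 − 1 = 42.
Since φ is multiplicative, φ(4085) = 4 · 18 · 42 = 3024.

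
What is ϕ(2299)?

Prime factorization: 2299 = 11^2 * 19.
φ(11^2) = 11^2 − 11^1 = 121 − 11 = 110.
φ(19) = 19 − 1 = 18.
Since φ is multiplicative, φ(2299) = 110 · 18 = 1980.

1980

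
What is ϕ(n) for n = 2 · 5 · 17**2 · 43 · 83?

3747072

φ(10314410) = 10314410 · (1 − 1/2) · (1 − 1/5) · (1 − 1/17) · (1 − 1/43) · (1 − 1/83)
       = 10314410 · 220416/606730 = 3747072.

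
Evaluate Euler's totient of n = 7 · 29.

168

φ(7) = 7 − 1 = 6.
φ(29) = 29 − 1 = 28.
Multiply: 6 · 28 = 168.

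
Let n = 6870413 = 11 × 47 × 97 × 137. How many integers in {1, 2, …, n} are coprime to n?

6005760

φ(11) = 11 − 1 = 10.
φ(47) = 47 − 1 = 46.
φ(97) = 97 − 1 = 96.
φ(137) = 137 − 1 = 136.
Multiply: 10 · 46 · 96 · 136 = 6005760.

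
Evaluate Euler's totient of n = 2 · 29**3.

φ(48778) = 48778 · (1 − 1/2) · (1 − 1/29)
       = 48778 · 28/58 = 23548.

23548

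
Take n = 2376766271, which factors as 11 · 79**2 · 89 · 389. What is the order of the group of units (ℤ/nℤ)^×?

2103953280

φ(11) = 11 − 1 = 10.
φ(79^2) = 79^1·(79−1) = 79·78 = 6162.
φ(89) = 89 − 1 = 88.
φ(389) = 389 − 1 = 388.
φ(2376766271) = 10 × 6162 × 88 × 388 = 2103953280.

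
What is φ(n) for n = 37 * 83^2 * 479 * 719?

84090471264

φ(87785404093) = 87785404093 · (1 − 1/37) · (1 − 1/83) · (1 − 1/479) · (1 − 1/719)
       = 87785404093 · 1013138208/1057655471 = 84090471264.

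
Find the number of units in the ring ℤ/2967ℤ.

Prime factorization: 2967 = 3 * 23 * 43.
φ(2967) = 2967 · (1 − 1/3) · (1 − 1/23) · (1 − 1/43)
       = 2967 · 1848/2967 = 1848.

1848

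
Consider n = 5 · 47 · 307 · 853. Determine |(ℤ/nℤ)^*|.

47971008

φ(61539685) = 61539685 · (1 − 1/5) · (1 − 1/47) · (1 − 1/307) · (1 − 1/853)
       = 61539685 · 47971008/61539685 = 47971008.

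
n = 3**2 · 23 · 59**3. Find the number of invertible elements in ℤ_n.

26650536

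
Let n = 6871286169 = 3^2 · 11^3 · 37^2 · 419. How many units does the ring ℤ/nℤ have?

4042193760

φ(6871286169) = 6871286169 · (1 − 1/3) · (1 − 1/11) · (1 − 1/37) · (1 − 1/419)
       = 6871286169 · 300960/511599 = 4042193760.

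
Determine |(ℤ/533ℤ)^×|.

480

533 = 13 · 41.
φ(533) = 533 · (1 − 1/13) · (1 − 1/41)
       = 533 · 480/533 = 480.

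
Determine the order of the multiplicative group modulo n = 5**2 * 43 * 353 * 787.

232404480

φ(5^2) = 5^1·(5−1) = 5·4 = 20.
φ(43) = 43 − 1 = 42.
φ(353) = 353 − 1 = 352.
φ(787) = 787 − 1 = 786.
Since φ is multiplicative, φ(298646825) = 20 · 42 · 352 · 786 = 232404480.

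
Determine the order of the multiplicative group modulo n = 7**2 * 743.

φ(36407) = 36407 · (1 − 1/7) · (1 − 1/743)
       = 36407 · 4452/5201 = 31164.

31164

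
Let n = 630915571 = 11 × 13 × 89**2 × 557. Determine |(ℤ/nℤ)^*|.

522551040

φ(11) = 11 − 1 = 10.
φ(13) = 13 − 1 = 12.
φ(89^2) = 89^1·(89−1) = 89·88 = 7832.
φ(557) = 557 − 1 = 556.
φ(630915571) = 10 × 12 × 7832 × 556 = 522551040.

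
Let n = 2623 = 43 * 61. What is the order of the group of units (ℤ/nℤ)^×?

φ(2623) = 2623 · (1 − 1/43) · (1 − 1/61)
       = 2623 · 2520/2623 = 2520.

2520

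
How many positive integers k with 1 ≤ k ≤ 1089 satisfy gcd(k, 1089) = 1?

660

Prime factorization: 1089 = 3**2 · 11**2.
φ(3^2) = 3^1·(3−1) = 3·2 = 6.
φ(11^2) = 11^1·(11−1) = 11·10 = 110.
Multiply: 6 · 110 = 660.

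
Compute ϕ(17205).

8640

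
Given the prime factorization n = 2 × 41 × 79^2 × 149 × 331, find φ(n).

12038083200

φ(2) = 2 − 1 = 1.
φ(41) = 41 − 1 = 40.
φ(79^2) = 79^1·(79−1) = 79·78 = 6162.
φ(149) = 149 − 1 = 148.
φ(331) = 331 − 1 = 330.
Since φ is multiplicative, φ(25239590078) = 1 · 40 · 6162 · 148 · 330 = 12038083200.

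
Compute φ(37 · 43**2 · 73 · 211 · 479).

469894037760

φ(37) = 37 − 1 = 36.
φ(43^2) = 43^1·(43−1) = 43·42 = 1806.
φ(73) = 73 − 1 = 72.
φ(211) = 211 − 1 = 210.
φ(479) = 479 − 1 = 478.
φ(504753645281) = 36 × 1806 × 72 × 210 × 478 = 469894037760.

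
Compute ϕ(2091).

2091 = 3 · 17 · 41.
φ(3) = 3 − 1 = 2.
φ(17) = 17 − 1 = 16.
φ(41) = 41 − 1 = 40.
Multiply: 2 · 16 · 40 = 1280.

1280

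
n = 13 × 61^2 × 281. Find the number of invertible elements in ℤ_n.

12297600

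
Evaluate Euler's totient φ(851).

First factor: 851 = 23 · 37.
φ(23) = 23 − 1 = 22.
φ(37) = 37 − 1 = 36.
φ(851) = 22 × 36 = 792.

792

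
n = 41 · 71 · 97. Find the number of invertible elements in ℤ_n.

φ(282367) = 282367 · (1 − 1/41) · (1 − 1/71) · (1 − 1/97)
       = 282367 · 268800/282367 = 268800.

268800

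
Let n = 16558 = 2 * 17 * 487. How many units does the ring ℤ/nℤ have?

7776

φ(16558) = 16558 · (1 − 1/2) · (1 − 1/17) · (1 − 1/487)
       = 16558 · 7776/16558 = 7776.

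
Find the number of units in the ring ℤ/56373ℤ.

33264

Prime factorization: 56373 = 3 × 19 × 23 × 43.
φ(3) = 3 − 1 = 2.
φ(19) = 19 − 1 = 18.
φ(23) = 23 − 1 = 22.
φ(43) = 43 − 1 = 42.
φ(56373) = 2 × 18 × 22 × 42 = 33264.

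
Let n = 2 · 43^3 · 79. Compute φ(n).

φ(12562106) = 12562106 · (1 − 1/2) · (1 − 1/43) · (1 − 1/79)
       = 12562106 · 3276/6794 = 6057324.

6057324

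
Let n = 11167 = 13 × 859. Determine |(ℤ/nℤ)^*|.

10296

φ(13) = 13 − 1 = 12.
φ(859) = 859 − 1 = 858.
Multiply: 12 · 858 = 10296.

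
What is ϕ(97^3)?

φ(97^3) = 97^2·(97−1) = 9409·96 = 903264.

903264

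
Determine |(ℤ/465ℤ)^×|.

240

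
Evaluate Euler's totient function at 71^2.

φ(71^2) = 71^1·(71−1) = 71·70 = 4970.

4970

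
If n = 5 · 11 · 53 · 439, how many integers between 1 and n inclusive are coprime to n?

φ(5) = 5 − 1 = 4.
φ(11) = 11 − 1 = 10.
φ(53) = 53 − 1 = 52.
φ(439) = 439 − 1 = 438.
Since φ is multiplicative, φ(1279685) = 4 · 10 · 52 · 438 = 911040.

911040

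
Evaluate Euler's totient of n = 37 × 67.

2376

φ(37) = 37 − 1 = 36.
φ(67) = 67 − 1 = 66.
φ(2479) = 36 × 66 = 2376.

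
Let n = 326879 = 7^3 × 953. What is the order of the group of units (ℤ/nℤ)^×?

φ(7^3) = 7^2·(7−1) = 49·6 = 294.
φ(953) = 953 − 1 = 952.
φ(326879) = 294 × 952 = 279888.

279888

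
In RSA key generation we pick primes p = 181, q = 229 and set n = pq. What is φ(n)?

φ(41449) = 41449 · (1 − 1/181) · (1 − 1/229)
       = 41449 · 41040/41449 = 41040.

41040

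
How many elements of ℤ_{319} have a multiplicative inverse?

280

Factor 319: 319 = 11 · 29.
φ(11) = 11 − 1 = 10.
φ(29) = 29 − 1 = 28.
φ(319) = 10 × 28 = 280.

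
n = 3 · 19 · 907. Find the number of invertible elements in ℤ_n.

32616

φ(51699) = 51699 · (1 − 1/3) · (1 − 1/19) · (1 − 1/907)
       = 51699 · 32616/51699 = 32616.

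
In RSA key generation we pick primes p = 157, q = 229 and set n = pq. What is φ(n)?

35568

For distinct primes, φ(pq) = (p−1)(q−1) = 156 × 228 = 35568.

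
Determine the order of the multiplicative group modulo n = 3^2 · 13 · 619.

44496

φ(72423) = 72423 · (1 − 1/3) · (1 − 1/13) · (1 − 1/619)
       = 72423 · 14832/24141 = 44496.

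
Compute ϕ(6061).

5040

First factor: 6061 = 11 · 19 · 29.
φ(6061) = 6061 · (1 − 1/11) · (1 − 1/19) · (1 − 1/29)
       = 6061 · 5040/6061 = 5040.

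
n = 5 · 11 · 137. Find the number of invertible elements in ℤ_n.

φ(5) = 5 − 1 = 4.
φ(11) = 11 − 1 = 10.
φ(137) = 137 − 1 = 136.
φ(7535) = 4 × 10 × 136 = 5440.

5440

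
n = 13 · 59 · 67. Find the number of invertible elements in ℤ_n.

45936

φ(51389) = 51389 · (1 − 1/13) · (1 − 1/59) · (1 − 1/67)
       = 51389 · 45936/51389 = 45936.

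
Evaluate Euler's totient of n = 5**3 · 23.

2200

φ(2875) = 2875 · (1 − 1/5) · (1 − 1/23)
       = 2875 · 88/115 = 2200.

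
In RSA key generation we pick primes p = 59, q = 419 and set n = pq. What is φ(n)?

For distinct primes, φ(pq) = (p−1)(q−1) = 58 × 418 = 24244.

24244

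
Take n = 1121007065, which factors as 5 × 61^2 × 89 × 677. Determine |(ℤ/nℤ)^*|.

870904320

φ(1121007065) = 1121007065 · (1 − 1/5) · (1 − 1/61) · (1 − 1/89) · (1 − 1/677)
       = 1121007065 · 14277120/18377165 = 870904320.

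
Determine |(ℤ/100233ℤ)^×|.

54432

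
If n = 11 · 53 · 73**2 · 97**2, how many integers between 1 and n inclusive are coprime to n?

25450813440

φ(29231947063) = 29231947063 · (1 − 1/11) · (1 − 1/53) · (1 − 1/73) · (1 − 1/97)
       = 29231947063 · 3594240/4128223 = 25450813440.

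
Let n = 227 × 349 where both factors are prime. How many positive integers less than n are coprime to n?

φ(n) = (p − 1)(q − 1) = (227−1)(349−1) = 226·348 = 78648.

78648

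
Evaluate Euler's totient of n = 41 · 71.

2800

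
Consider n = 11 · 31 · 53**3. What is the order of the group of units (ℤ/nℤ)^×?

φ(11) = 11 − 1 = 10.
φ(31) = 31 − 1 = 30.
φ(53^3) = 53^3 − 53^2 = 148877 − 2809 = 146068.
Multiply: 10 · 30 · 146068 = 43820400.

43820400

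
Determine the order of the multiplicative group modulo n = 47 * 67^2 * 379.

76889736

φ(79962557) = 79962557 · (1 − 1/47) · (1 − 1/67) · (1 − 1/379)
       = 79962557 · 1147608/1193471 = 76889736.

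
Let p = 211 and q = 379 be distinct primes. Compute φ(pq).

For distinct primes, φ(pq) = (p−1)(q−1) = 210 × 378 = 79380.

79380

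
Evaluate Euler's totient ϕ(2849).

2160

2849 = 7 × 11 × 37.
φ(2849) = 2849 · (1 − 1/7) · (1 − 1/11) · (1 − 1/37)
       = 2849 · 2160/2849 = 2160.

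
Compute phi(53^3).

φ(53^3) = 53^2·(53−1) = 2809·52 = 146068.

146068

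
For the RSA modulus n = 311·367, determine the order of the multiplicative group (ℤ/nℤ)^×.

113460

φ(114137) = 114137 · (1 − 1/311) · (1 − 1/367)
       = 114137 · 113460/114137 = 113460.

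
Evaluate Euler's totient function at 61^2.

φ(3721) = 3721 · (1 − 1/61)
       = 3721 · 60/61 = 3660.

3660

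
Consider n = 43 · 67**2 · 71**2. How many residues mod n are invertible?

923048280

φ(973049107) = 973049107 · (1 − 1/43) · (1 − 1/67) · (1 − 1/71)
       = 973049107 · 194040/204551 = 923048280.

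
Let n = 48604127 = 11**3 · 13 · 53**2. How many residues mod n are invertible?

φ(11^3) = 11^3 − 11^2 = 1331 − 121 = 1210.
φ(13) = 13 − 1 = 12.
φ(53^2) = 53^1·(53−1) = 53·52 = 2756.
Since φ is multiplicative, φ(48604127) = 1210 · 12 · 2756 = 40017120.

40017120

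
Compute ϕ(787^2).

φ(787^2) = 787^2 − 787^1 = 619369 − 787 = 618582.

618582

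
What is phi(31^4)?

φ(31^4) = 31^3·(31−1) = 29791·30 = 893730.

893730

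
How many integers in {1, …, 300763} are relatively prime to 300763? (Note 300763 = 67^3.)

φ(67^3) = 67^2·(67−1) = 4489·66 = 296274.

296274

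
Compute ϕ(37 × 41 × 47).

φ(37) = 37 − 1 = 36.
φ(41) = 41 − 1 = 40.
φ(47) = 47 − 1 = 46.
Multiply: 36 · 40 · 46 = 66240.

66240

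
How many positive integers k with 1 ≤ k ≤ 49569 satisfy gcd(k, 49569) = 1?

28800

Factor 49569: 49569 = 3 × 13 × 31 × 41.
φ(3) = 3 − 1 = 2.
φ(13) = 13 − 1 = 12.
φ(31) = 31 − 1 = 30.
φ(41) = 41 − 1 = 40.
φ(49569) = 2 × 12 × 30 × 40 = 28800.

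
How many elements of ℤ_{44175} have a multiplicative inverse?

21600

Factor 44175: 44175 = 3 · 5^2 · 19 · 31.
φ(3) = 3 − 1 = 2.
φ(5^2) = 5^2 − 5^1 = 25 − 5 = 20.
φ(19) = 19 − 1 = 18.
φ(31) = 31 − 1 = 30.
Since φ is multiplicative, φ(44175) = 2 · 20 · 18 · 30 = 21600.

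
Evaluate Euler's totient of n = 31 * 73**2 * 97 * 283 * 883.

3765004830720

φ(4004297052367) = 4004297052367 · (1 − 1/31) · (1 − 1/73) · (1 − 1/97) · (1 − 1/283) · (1 − 1/883)
       = 4004297052367 · 51575408640/54853384279 = 3765004830720.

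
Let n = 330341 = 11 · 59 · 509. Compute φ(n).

294640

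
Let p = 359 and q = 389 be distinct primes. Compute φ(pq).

138904

φ(139651) = 139651 · (1 − 1/359) · (1 − 1/389)
       = 139651 · 138904/139651 = 138904.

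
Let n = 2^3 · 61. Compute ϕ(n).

φ(2^3) = 2^2·(2−1) = 4·1 = 4.
φ(61) = 61 − 1 = 60.
Since φ is multiplicative, φ(488) = 4 · 60 = 240.

240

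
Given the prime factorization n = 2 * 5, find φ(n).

φ(2) = 2 − 1 = 1.
φ(5) = 5 − 1 = 4.
Since φ is multiplicative, φ(10) = 1 · 4 = 4.

4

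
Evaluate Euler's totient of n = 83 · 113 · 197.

φ(1847663) = 1847663 · (1 − 1/83) · (1 − 1/113) · (1 − 1/197)
       = 1847663 · 1800064/1847663 = 1800064.

1800064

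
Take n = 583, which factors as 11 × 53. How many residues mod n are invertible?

φ(11) = 11 − 1 = 10.
φ(53) = 53 − 1 = 52.
Multiply: 10 · 52 = 520.

520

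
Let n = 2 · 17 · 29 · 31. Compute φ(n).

φ(2) = 2 − 1 = 1.
φ(17) = 17 − 1 = 16.
φ(29) = 29 − 1 = 28.
φ(31) = 31 − 1 = 30.
φ(30566) = 1 × 16 × 28 × 30 = 13440.

13440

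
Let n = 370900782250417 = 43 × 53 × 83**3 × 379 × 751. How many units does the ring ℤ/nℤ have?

φ(43) = 43 − 1 = 42.
φ(53) = 53 − 1 = 52.
φ(83^3) = 83^3 − 83^2 = 571787 − 6889 = 564898.
φ(379) = 379 − 1 = 378.
φ(751) = 751 − 1 = 750.
Since φ is multiplicative, φ(370900782250417) = 42 · 52 · 564898 · 378 · 750 = 349764505272000.

349764505272000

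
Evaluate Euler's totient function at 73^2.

φ(5329) = 5329 · (1 − 1/73)
       = 5329 · 72/73 = 5256.

5256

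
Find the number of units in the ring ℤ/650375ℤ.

Prime factorization: 650375 = 5**3 · 11**2 · 43.
φ(5^3) = 5^2·(5−1) = 25·4 = 100.
φ(11^2) = 11^1·(11−1) = 11·10 = 110.
φ(43) = 43 − 1 = 42.
Since φ is multiplicative, φ(650375) = 100 · 110 · 42 = 462000.

462000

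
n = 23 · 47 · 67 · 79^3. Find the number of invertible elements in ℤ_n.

φ(23) = 23 − 1 = 22.
φ(47) = 47 − 1 = 46.
φ(67) = 67 − 1 = 66.
φ(79^3) = 79^2·(79−1) = 6241·78 = 486798.
φ(35709335653) = 22 × 46 × 66 × 486798 = 32514212016.

32514212016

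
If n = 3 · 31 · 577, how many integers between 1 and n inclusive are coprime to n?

φ(53661) = 53661 · (1 − 1/3) · (1 − 1/31) · (1 − 1/577)
       = 53661 · 34560/53661 = 34560.

34560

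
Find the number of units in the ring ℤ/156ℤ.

48

Prime factorization: 156 = 2^2 * 3 * 13.
φ(156) = 156 · (1 − 1/2) · (1 − 1/3) · (1 − 1/13)
       = 156 · 24/78 = 48.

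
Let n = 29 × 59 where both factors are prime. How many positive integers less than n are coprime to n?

φ(1711) = 1711 · (1 − 1/29) · (1 − 1/59)
       = 1711 · 1624/1711 = 1624.

1624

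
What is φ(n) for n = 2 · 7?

6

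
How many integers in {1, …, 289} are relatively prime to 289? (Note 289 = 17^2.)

272

φ(17^2) = 17^2 − 17^1 = 289 − 17 = 272.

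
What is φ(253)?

253 = 11 · 23.
φ(253) = 253 · (1 − 1/11) · (1 − 1/23)
       = 253 · 220/253 = 220.

220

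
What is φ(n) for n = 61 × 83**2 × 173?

70237920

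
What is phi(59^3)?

201898

φ(59^3) = 59^3 − 59^2 = 205379 − 3481 = 201898.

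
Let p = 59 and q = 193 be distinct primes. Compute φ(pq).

φ(59) = 59 − 1 = 58.
φ(193) = 193 − 1 = 192.
φ(11387) = 58 × 192 = 11136.

11136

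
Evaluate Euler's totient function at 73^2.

5256

φ(5329) = 5329 · (1 − 1/73)
       = 5329 · 72/73 = 5256.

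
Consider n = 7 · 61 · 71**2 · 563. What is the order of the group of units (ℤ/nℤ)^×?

1005530400

φ(7) = 7 − 1 = 6.
φ(61) = 61 − 1 = 60.
φ(71^2) = 71^1·(71−1) = 71·70 = 4970.
φ(563) = 563 − 1 = 562.
Since φ is multiplicative, φ(1211861441) = 6 · 60 · 4970 · 562 = 1005530400.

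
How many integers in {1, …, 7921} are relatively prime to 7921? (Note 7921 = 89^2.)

7832

φ(89^2) = 89^1·(89−1) = 89·88 = 7832.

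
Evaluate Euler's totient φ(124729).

First factor: 124729 = 11 · 17 · 23 · 29.
φ(11) = 11 − 1 = 10.
φ(17) = 17 − 1 = 16.
φ(23) = 23 − 1 = 22.
φ(29) = 29 − 1 = 28.
Since φ is multiplicative, φ(124729) = 10 · 16 · 22 · 28 = 98560.

98560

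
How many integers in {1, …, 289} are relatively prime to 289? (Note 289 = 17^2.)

272

φ(289) = 289 · (1 − 1/17)
       = 289 · 16/17 = 272.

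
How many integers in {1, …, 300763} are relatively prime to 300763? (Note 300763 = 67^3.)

296274

φ(67^3) = 67^3 − 67^2 = 300763 − 4489 = 296274.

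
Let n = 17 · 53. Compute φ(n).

φ(901) = 901 · (1 − 1/17) · (1 − 1/53)
       = 901 · 832/901 = 832.

832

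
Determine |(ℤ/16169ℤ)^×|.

14256

Prime factorization: 16169 = 19 · 23 · 37.
φ(19) = 19 − 1 = 18.
φ(23) = 23 − 1 = 22.
φ(37) = 37 − 1 = 36.
φ(16169) = 18 × 22 × 36 = 14256.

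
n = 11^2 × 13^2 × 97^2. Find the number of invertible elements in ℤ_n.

159793920

φ(192404641) = 192404641 · (1 − 1/11) · (1 − 1/13) · (1 − 1/97)
       = 192404641 · 11520/13871 = 159793920.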